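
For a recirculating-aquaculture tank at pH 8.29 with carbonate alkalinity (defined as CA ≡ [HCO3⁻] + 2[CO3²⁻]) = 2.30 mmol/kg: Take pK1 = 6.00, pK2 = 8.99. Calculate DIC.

CA = [HCO3⁻] + 2[CO3²⁻] = (α₁ + 2α₂)·DIC
At pH 8.29: [H⁺]/K1 = 10^-2.29 = 0.0051286, K2/[H⁺] = 10^-0.70 = 0.19953
α₁ = 1/(1 + 0.0051286 + 0.19953) = 1/1.2047 = 0.8301; α₂ = α₁·K2/[H⁺] = 0.1656
α₁ + 2α₂ = 1.1614
DIC = CA / (α₁ + 2α₂) = 2.30 / 1.1614 = 1.98 mmol/kg

DIC = 1.98 mmol/kg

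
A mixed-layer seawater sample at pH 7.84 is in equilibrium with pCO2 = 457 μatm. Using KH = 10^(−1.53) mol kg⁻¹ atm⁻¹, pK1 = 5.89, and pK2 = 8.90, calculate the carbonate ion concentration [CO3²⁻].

[CO3²⁻] = 0.105 mmol/kg

[CO2*] = KH · pCO2 = 10^(−1.53) × 457×10^-6 = 1.349×10^-5 mol/kg
α₀ = 1/(1 + K1/[H⁺] + K1K2/[H⁺]²) = 1/(1 + 10^+1.95 + 10^+0.89) = 0.01022
DIC = [CO2*]/α₀ = 1.349×10^-5 / 0.01022 = 1.320 mmol/kg
[CO3²⁻] = α₂·DIC; α₂ = 0.07930, so [CO3²⁻] = 0.07930 × 1.320 = 0.105 mmol/kg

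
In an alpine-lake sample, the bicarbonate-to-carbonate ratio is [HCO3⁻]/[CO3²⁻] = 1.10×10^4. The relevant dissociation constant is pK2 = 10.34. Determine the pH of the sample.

pH = 6.30

From K2 = [H⁺][CO3²⁻]/[HCO3⁻]:  pH = pK2 − log₁₀([HCO3⁻]/[CO3²⁻])
log₁₀(1.10×10^4) = +4.041
pH = 10.34 − (+4.041) = 6.30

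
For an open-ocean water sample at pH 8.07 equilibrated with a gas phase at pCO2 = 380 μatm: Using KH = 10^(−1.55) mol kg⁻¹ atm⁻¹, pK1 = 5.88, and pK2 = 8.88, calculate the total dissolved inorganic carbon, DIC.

DIC = 1.93 mmol/kg

[CO2*] = KH · pCO2 = 10^(−1.55) × 380×10^-6 = 1.071×10^-5 mol/kg
α₀ = 1/(1 + K1/[H⁺] + K1K2/[H⁺]²) = 1/(1 + 10^+2.19 + 10^+1.38) = 0.005560
DIC = [CO2*]/α₀ = 1.071×10^-5 / 0.005560 = 1.93 mmol/kg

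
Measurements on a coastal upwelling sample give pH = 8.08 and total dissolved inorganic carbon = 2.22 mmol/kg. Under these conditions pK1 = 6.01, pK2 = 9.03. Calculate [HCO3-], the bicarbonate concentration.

[HCO3⁻] = 1.98 mmol/kg

α₁ = 1 / (1 + [H⁺]/K1 + K2/[H⁺]) = 1 / (1 + 10^-2.07 + 10^-0.95)
   = 1 / (1 + 0.0085114 + 0.11220) = 1/1.1207 = 0.8923
[HCO3⁻] = α₁ × DIC = 0.8923 × 2.22 = 1.98 mmol/kg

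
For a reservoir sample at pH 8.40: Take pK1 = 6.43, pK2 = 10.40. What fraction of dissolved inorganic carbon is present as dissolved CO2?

α₀ = 0.0105

α₀ = 1 / (1 + K1/[H⁺] + K1K2/[H⁺]²) = 1 / (1 + 10^+1.97 + 10^-0.03)
   = 1 / (1 + 93.325 + 0.93325) = 1/95.259 = 0.01050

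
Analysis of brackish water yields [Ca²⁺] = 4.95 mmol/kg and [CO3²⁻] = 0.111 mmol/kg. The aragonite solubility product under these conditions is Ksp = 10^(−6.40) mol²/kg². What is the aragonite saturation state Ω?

Ω = 1.38

Ksp = 10^(−6.40) = 3.981×10^-7
Ω = [Ca²⁺][CO3²⁻]/Ksp = (4.95×10^-3)(0.111×10^-3) / 3.981×10^-7 = 1.38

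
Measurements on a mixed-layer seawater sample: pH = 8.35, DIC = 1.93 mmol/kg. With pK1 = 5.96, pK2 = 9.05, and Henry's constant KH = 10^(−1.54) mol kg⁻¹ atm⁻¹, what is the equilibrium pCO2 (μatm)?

α₀ = 1 / (1 + K1/[H⁺] + K1K2/[H⁺]²) = 1 / (1 + 10^+2.39 + 10^+1.69)
   = 1 / (1 + 245.47 + 48.978) = 1/295.45 = 0.003385
[CO2*] = α₀ × DIC = 0.003385 × 1.93 = 0.006532 mmol/kg = 6.532 μmol/kg
pCO2 = [CO2*]/KH = 6.532×10^-6 / 2.884×10^-2 = 227 μatm

pCO2 = 227 μatm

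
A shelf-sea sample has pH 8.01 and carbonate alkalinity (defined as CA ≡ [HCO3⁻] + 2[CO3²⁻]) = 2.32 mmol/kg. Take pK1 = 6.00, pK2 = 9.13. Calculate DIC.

CA = [HCO3⁻] + 2[CO3²⁻] = (α₁ + 2α₂)·DIC
At pH 8.01: [H⁺]/K1 = 10^-2.01 = 0.0097724, K2/[H⁺] = 10^-1.12 = 0.075858
α₁ = 1/(1 + 0.0097724 + 0.075858) = 1/1.0856 = 0.9211; α₂ = α₁·K2/[H⁺] = 0.06987
α₁ + 2α₂ = 1.0609
DIC = CA / (α₁ + 2α₂) = 2.32 / 1.0609 = 2.19 mmol/kg

DIC = 2.19 mmol/kg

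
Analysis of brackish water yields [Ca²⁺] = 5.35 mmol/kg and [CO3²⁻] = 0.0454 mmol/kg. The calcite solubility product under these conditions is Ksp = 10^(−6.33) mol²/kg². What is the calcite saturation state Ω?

Ω = 0.519

Ksp = 10^(−6.33) = 4.677×10^-7
Ω = [Ca²⁺][CO3²⁻]/Ksp = (5.35×10^-3)(0.0454×10^-3) / 4.677×10^-7 = 0.519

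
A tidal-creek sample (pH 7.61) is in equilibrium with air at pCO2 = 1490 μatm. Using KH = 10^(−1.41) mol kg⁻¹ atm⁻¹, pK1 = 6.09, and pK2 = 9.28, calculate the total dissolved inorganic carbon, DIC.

[CO2*] = KH · pCO2 = 10^(−1.41) × 1490×10^-6 = 5.797×10^-5 mol/kg
α₀ = 1/(1 + K1/[H⁺] + K1K2/[H⁺]²) = 1/(1 + 10^+1.52 + 10^-0.15) = 0.02872
DIC = [CO2*]/α₀ = 5.797×10^-5 / 0.02872 = 2.02 mmol/kg

DIC = 2.02 mmol/kg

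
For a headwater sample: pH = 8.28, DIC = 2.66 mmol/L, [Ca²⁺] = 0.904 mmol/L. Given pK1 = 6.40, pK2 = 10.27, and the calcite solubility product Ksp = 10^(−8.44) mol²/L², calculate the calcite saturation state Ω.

Ω = 6.62

α₂ = 1 / (1 + [H⁺]/K2 + [H⁺]²/(K1K2)) = 1 / (1 + 10^+1.99 + 10^+0.11)
   = 1 / (1 + 97.724 + 1.2882) = 1/100.01 = 0.009999
[CO3²⁻] = α₂ × DIC = 0.009999 × 2.66 = 0.02660 mmol/L
Ksp = 10^(−8.44) = 3.631×10^-9
Ω = [Ca²⁺][CO3²⁻]/Ksp = (0.904×10^-3)(2.660×10^-5) / 3.631×10^-9 = 6.62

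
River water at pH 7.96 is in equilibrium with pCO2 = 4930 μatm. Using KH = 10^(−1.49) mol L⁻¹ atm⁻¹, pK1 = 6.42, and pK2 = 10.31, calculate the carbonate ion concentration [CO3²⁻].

[CO2*] = KH · pCO2 = 10^(−1.49) × 4930×10^-6 = 1.595×10^-4 mol/L
α₀ = 1/(1 + K1/[H⁺] + K1K2/[H⁺]²) = 1/(1 + 10^+1.54 + 10^-0.81) = 0.02791
DIC = [CO2*]/α₀ = 1.595×10^-4 / 0.02791 = 5.716 mmol/L
[CO3²⁻] = α₂·DIC; α₂ = 0.004323, so [CO3²⁻] = 0.004323 × 5.716 = 0.0247 mmol/L

[CO3²⁻] = 0.0247 mmol/L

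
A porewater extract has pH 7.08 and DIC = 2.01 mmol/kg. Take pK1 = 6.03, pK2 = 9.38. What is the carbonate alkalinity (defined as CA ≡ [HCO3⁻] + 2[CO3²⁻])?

CA = [HCO3⁻] + 2[CO3²⁻] = (α₁ + 2α₂)·DIC
At pH 7.08: [H⁺]/K1 = 10^-1.05 = 0.089125, K2/[H⁺] = 10^-2.30 = 0.0050119
α₁ = 1/(1 + 0.089125 + 0.0050119) = 1/1.0941 = 0.9140; α₂ = α₁·K2/[H⁺] = 0.004581
α₁ + 2α₂ = 0.9231
CA = 0.9231 × 2.01 = 1.86 mmol/kg

CA = 1.86 mmol/kg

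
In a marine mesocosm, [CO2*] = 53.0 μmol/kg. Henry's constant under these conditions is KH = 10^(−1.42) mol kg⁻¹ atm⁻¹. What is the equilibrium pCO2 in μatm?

pCO2 = 1390 μatm

KH = 10^(−1.42) = 3.802×10^-2 mol kg⁻¹ atm⁻¹
pCO2 = [CO2*]/KH = 53.0×10^-6 / 3.802×10^-2 = 1.39×10^-3 atm = 1390 μatm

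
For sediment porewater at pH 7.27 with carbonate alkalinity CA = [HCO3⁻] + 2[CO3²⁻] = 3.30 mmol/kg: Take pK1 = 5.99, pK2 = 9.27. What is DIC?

CA = [HCO3⁻] + 2[CO3²⁻] = (α₁ + 2α₂)·DIC
At pH 7.27: [H⁺]/K1 = 10^-1.28 = 0.052481, K2/[H⁺] = 10^-2.00 = 0.010000
α₁ = 1/(1 + 0.052481 + 0.010000) = 1/1.0625 = 0.9412; α₂ = α₁·K2/[H⁺] = 0.009412
α₁ + 2α₂ = 0.9600
DIC = CA / (α₁ + 2α₂) = 3.30 / 0.9600 = 3.44 mmol/kg

DIC = 3.44 mmol/kg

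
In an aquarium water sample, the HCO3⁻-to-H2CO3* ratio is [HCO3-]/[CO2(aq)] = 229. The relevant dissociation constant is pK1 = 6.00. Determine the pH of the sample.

From K1 = [H⁺][HCO3-]/[CO2(aq)]:  pH = pK1 + log₁₀([HCO3-]/[CO2(aq)])
log₁₀(229) = +2.360
pH = 6.00 + (+2.360) = 8.36

pH = 8.36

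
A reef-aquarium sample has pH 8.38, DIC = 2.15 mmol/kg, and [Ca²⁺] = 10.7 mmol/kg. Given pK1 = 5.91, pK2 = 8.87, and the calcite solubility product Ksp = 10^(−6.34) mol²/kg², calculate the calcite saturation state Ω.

Ω = 12.3

α₂ = 1 / (1 + [H⁺]/K2 + [H⁺]²/(K1K2)) = 1 / (1 + 10^+0.49 + 10^-1.98)
   = 1 / (1 + 3.0903 + 0.010471) = 1/4.1008 = 0.2439
[CO3²⁻] = α₂ × DIC = 0.2439 × 2.15 = 0.5243 mmol/kg
Ksp = 10^(−6.34) = 4.571×10^-7
Ω = [Ca²⁺][CO3²⁻]/Ksp = (10.7×10^-3)(5.243×10^-4) / 4.571×10^-7 = 12.3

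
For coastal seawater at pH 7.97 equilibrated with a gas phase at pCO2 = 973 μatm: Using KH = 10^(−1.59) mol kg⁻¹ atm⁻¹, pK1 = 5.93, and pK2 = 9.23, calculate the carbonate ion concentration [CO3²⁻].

[CO2*] = KH · pCO2 = 10^(−1.59) × 973×10^-6 = 2.501×10^-5 mol/kg
α₀ = 1/(1 + K1/[H⁺] + K1K2/[H⁺]²) = 1/(1 + 10^+2.04 + 10^+0.78) = 0.008571
DIC = [CO2*]/α₀ = 2.501×10^-5 / 0.008571 = 2.918 mmol/kg
[CO3²⁻] = α₂·DIC; α₂ = 0.05164, so [CO3²⁻] = 0.05164 × 2.918 = 0.151 mmol/kg

[CO3²⁻] = 0.151 mmol/kg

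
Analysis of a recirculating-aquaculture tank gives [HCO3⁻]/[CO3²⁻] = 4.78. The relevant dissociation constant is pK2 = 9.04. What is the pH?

From K2 = [H⁺][CO3²⁻]/[HCO3⁻]:  pH = pK2 − log₁₀([HCO3⁻]/[CO3²⁻])
log₁₀(4.78) = +0.679
pH = 9.04 − (+0.679) = 8.36

pH = 8.36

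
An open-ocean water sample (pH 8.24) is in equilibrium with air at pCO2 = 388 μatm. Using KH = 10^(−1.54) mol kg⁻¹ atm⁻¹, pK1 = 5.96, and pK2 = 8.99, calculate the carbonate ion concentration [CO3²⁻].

[CO3²⁻] = 0.379 mmol/kg

[CO2*] = KH · pCO2 = 10^(−1.54) × 388×10^-6 = 1.119×10^-5 mol/kg
α₀ = 1/(1 + K1/[H⁺] + K1K2/[H⁺]²) = 1/(1 + 10^+2.28 + 10^+1.53) = 0.004436
DIC = [CO2*]/α₀ = 1.119×10^-5 / 0.004436 = 2.523 mmol/kg
[CO3²⁻] = α₂·DIC; α₂ = 0.1503, so [CO3²⁻] = 0.1503 × 2.523 = 0.379 mmol/kg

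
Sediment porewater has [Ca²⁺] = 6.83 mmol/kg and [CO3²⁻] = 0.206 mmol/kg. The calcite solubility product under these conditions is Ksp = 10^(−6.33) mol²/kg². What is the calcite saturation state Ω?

Ksp = 10^(−6.33) = 4.677×10^-7
Ω = [Ca²⁺][CO3²⁻]/Ksp = (6.83×10^-3)(0.206×10^-3) / 4.677×10^-7 = 3.01

Ω = 3.01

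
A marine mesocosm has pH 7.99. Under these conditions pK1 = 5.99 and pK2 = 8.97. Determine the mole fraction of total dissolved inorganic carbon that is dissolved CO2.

α₀ = 1 / (1 + K1/[H⁺] + K1K2/[H⁺]²) = 1 / (1 + 10^+2.00 + 10^+1.02)
   = 1 / (1 + 100.00 + 10.471) = 1/111.47 = 0.008971

α₀ = 0.00897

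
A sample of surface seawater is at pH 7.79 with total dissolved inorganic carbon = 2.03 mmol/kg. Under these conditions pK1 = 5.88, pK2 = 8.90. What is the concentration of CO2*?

[CO2*] = 0.0229 mmol/kg

α₀ = 1 / (1 + K1/[H⁺] + K1K2/[H⁺]²) = 1 / (1 + 10^+1.91 + 10^+0.80)
   = 1 / (1 + 81.283 + 6.3096) = 1/88.593 = 0.01129
[CO2*] = α₀ × DIC = 0.01129 × 2.03 = 0.0229 mmol/kg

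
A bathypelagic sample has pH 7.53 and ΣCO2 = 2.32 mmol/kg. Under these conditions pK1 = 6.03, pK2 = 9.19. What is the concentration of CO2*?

[CO2*] = 0.0696 mmol/kg

α₀ = 1 / (1 + K1/[H⁺] + K1K2/[H⁺]²) = 1 / (1 + 10^+1.50 + 10^-0.16)
   = 1 / (1 + 31.623 + 0.69183) = 1/33.315 = 0.03002
[CO2*] = α₀ × DIC = 0.03002 × 2.32 = 0.0696 mmol/kg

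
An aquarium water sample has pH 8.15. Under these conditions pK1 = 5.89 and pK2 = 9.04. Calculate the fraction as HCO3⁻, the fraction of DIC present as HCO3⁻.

α₁ = 0.882

α₁ = 1 / (1 + [H⁺]/K1 + K2/[H⁺]) = 1 / (1 + 10^-2.26 + 10^-0.89)
   = 1 / (1 + 0.0054954 + 0.12882) = 1/1.1343 = 0.8816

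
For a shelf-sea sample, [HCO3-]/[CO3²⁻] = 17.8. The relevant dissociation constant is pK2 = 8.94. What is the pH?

pH = 7.69

From K2 = [H⁺][CO3²⁻]/[HCO3-]:  pH = pK2 − log₁₀([HCO3-]/[CO3²⁻])
log₁₀(17.8) = +1.250
pH = 8.94 − (+1.250) = 7.69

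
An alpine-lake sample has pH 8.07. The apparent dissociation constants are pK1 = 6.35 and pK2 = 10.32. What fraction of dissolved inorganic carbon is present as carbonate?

α₂ = 1 / (1 + [H⁺]/K2 + [H⁺]²/(K1K2)) = 1 / (1 + 10^+2.25 + 10^+0.53)
   = 1 / (1 + 177.83 + 3.3884) = 1/182.22 = 0.005488

α₂ = 0.00549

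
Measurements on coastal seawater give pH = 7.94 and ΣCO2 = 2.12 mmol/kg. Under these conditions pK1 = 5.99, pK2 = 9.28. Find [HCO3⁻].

α₁ = 1 / (1 + [H⁺]/K1 + K2/[H⁺]) = 1 / (1 + 10^-1.95 + 10^-1.34)
   = 1 / (1 + 0.011220 + 0.045709) = 1/1.0569 = 0.9461
[HCO3⁻] = α₁ × DIC = 0.9461 × 2.12 = 2.01 mmol/kg

[HCO3⁻] = 2.01 mmol/kg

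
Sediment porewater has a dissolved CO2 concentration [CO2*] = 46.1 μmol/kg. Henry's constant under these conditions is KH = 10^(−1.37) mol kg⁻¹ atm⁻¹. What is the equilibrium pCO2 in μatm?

pCO2 = 1080 μatm

KH = 10^(−1.37) = 4.266×10^-2 mol kg⁻¹ atm⁻¹
pCO2 = [CO2*]/KH = 46.1×10^-6 / 4.266×10^-2 = 1.08×10^-3 atm = 1080 μatm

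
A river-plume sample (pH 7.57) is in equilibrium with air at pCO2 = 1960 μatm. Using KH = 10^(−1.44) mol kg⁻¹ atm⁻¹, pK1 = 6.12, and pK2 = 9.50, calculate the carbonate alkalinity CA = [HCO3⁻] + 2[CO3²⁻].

CA = 2.05 mmol/kg

[CO2*] = KH · pCO2 = 10^(−1.44) × 1960×10^-6 = 7.116×10^-5 mol/kg
α₀ = 1/(1 + K1/[H⁺] + K1K2/[H⁺]²) = 1/(1 + 10^+1.45 + 10^-0.48) = 0.03388
DIC = [CO2*]/α₀ = 7.116×10^-5 / 0.03388 = 2.100 mmol/kg
CA = (α₁ + 2α₂)·DIC = (0.9549 + 2×0.01122) × 2.100 = 2.05 mmol/kg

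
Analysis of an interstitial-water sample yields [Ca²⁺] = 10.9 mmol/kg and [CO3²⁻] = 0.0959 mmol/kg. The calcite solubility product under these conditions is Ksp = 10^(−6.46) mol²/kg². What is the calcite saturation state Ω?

Ksp = 10^(−6.46) = 3.467×10^-7
Ω = [Ca²⁺][CO3²⁻]/Ksp = (10.9×10^-3)(0.0959×10^-3) / 3.467×10^-7 = 3.01

Ω = 3.01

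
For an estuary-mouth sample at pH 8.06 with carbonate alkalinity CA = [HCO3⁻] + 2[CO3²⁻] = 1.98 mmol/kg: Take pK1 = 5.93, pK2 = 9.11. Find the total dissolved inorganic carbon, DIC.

DIC = 1.84 mmol/kg

CA = [HCO3⁻] + 2[CO3²⁻] = (α₁ + 2α₂)·DIC
At pH 8.06: [H⁺]/K1 = 10^-2.13 = 0.0074131, K2/[H⁺] = 10^-1.05 = 0.089125
α₁ = 1/(1 + 0.0074131 + 0.089125) = 1/1.0965 = 0.9120; α₂ = α₁·K2/[H⁺] = 0.08128
α₁ + 2α₂ = 1.0745
DIC = CA / (α₁ + 2α₂) = 1.98 / 1.0745 = 1.84 mmol/kg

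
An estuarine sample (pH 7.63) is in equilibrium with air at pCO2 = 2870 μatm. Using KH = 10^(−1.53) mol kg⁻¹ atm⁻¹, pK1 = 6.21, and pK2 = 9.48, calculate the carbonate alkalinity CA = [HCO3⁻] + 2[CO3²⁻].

[CO2*] = KH · pCO2 = 10^(−1.53) × 2870×10^-6 = 8.470×10^-5 mol/kg
α₀ = 1/(1 + K1/[H⁺] + K1K2/[H⁺]²) = 1/(1 + 10^+1.42 + 10^-0.43) = 0.03613
DIC = [CO2*]/α₀ = 8.470×10^-5 / 0.03613 = 2.344 mmol/kg
CA = (α₁ + 2α₂)·DIC = (0.9504 + 2×0.01343) × 2.344 = 2.29 mmol/kg

CA = 2.29 mmol/kg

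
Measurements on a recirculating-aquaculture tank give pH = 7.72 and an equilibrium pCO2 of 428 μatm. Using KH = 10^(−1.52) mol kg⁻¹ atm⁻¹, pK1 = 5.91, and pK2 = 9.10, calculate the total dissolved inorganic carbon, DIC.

[CO2*] = KH · pCO2 = 10^(−1.52) × 428×10^-6 = 1.293×10^-5 mol/kg
α₀ = 1/(1 + K1/[H⁺] + K1K2/[H⁺]²) = 1/(1 + 10^+1.81 + 10^+0.43) = 0.01465
DIC = [CO2*]/α₀ = 1.293×10^-5 / 0.01465 = 0.882 mmol/kg

DIC = 0.882 mmol/kg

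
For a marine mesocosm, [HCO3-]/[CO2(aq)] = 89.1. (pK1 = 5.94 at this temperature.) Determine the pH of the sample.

pH = 7.89

From K1 = [H⁺][HCO3-]/[CO2(aq)]:  pH = pK1 + log₁₀([HCO3-]/[CO2(aq)])
log₁₀(89.1) = +1.950
pH = 5.94 + (+1.950) = 7.89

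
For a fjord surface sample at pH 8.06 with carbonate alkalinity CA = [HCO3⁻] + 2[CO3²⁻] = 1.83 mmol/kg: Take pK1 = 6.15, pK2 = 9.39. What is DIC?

DIC = 1.77 mmol/kg

CA = [HCO3⁻] + 2[CO3²⁻] = (α₁ + 2α₂)·DIC
At pH 8.06: [H⁺]/K1 = 10^-1.91 = 0.012303, K2/[H⁺] = 10^-1.33 = 0.046774
α₁ = 1/(1 + 0.012303 + 0.046774) = 1/1.0591 = 0.9442; α₂ = α₁·K2/[H⁺] = 0.04416
α₁ + 2α₂ = 1.0325
DIC = CA / (α₁ + 2α₂) = 1.83 / 1.0325 = 1.77 mmol/kg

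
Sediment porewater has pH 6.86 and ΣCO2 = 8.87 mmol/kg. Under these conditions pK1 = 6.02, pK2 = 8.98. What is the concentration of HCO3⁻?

[HCO3⁻] = 7.70 mmol/kg

α₁ = 1 / (1 + [H⁺]/K1 + K2/[H⁺]) = 1 / (1 + 10^-0.84 + 10^-2.12)
   = 1 / (1 + 0.14454 + 0.0075858) = 1/1.1521 = 0.8680
[HCO3⁻] = α₁ × DIC = 0.8680 × 8.87 = 7.70 mmol/kg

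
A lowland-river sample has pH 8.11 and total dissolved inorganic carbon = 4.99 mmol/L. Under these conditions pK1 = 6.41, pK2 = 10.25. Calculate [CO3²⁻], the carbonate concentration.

α₂ = 1 / (1 + [H⁺]/K2 + [H⁺]²/(K1K2)) = 1 / (1 + 10^+2.14 + 10^+0.44)
   = 1 / (1 + 138.04 + 2.7542) = 1/141.79 = 0.007053
[CO3²⁻] = α₂ × DIC = 0.007053 × 4.99 = 0.0352 mmol/L

[CO3²⁻] = 0.0352 mmol/L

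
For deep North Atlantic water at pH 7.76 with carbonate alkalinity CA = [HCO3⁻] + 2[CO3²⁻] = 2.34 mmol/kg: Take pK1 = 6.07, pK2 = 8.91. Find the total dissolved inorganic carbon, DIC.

DIC = 2.24 mmol/kg

CA = [HCO3⁻] + 2[CO3²⁻] = (α₁ + 2α₂)·DIC
At pH 7.76: [H⁺]/K1 = 10^-1.69 = 0.020417, K2/[H⁺] = 10^-1.15 = 0.070795
α₁ = 1/(1 + 0.020417 + 0.070795) = 1/1.0912 = 0.9164; α₂ = α₁·K2/[H⁺] = 0.06488
α₁ + 2α₂ = 1.0462
DIC = CA / (α₁ + 2α₂) = 2.34 / 1.0462 = 2.24 mmol/kg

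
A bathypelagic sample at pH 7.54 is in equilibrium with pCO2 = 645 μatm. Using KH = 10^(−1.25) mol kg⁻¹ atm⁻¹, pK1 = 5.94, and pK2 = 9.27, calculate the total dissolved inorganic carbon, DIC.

[CO2*] = KH · pCO2 = 10^(−1.25) × 645×10^-6 = 3.627×10^-5 mol/kg
α₀ = 1/(1 + K1/[H⁺] + K1K2/[H⁺]²) = 1/(1 + 10^+1.60 + 10^-0.13) = 0.02407
DIC = [CO2*]/α₀ = 3.627×10^-5 / 0.02407 = 1.51 mmol/kg

DIC = 1.51 mmol/kg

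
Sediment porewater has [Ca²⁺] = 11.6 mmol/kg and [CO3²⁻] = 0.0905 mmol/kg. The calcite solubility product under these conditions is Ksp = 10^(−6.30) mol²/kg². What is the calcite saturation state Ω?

Ω = 2.09

Ksp = 10^(−6.30) = 5.012×10^-7
Ω = [Ca²⁺][CO3²⁻]/Ksp = (11.6×10^-3)(0.0905×10^-3) / 5.012×10^-7 = 2.09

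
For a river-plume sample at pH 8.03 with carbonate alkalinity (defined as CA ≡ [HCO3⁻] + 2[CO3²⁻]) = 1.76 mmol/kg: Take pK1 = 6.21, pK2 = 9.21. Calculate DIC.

CA = [HCO3⁻] + 2[CO3²⁻] = (α₁ + 2α₂)·DIC
At pH 8.03: [H⁺]/K1 = 10^-1.82 = 0.015136, K2/[H⁺] = 10^-1.18 = 0.066069
α₁ = 1/(1 + 0.015136 + 0.066069) = 1/1.0812 = 0.9249; α₂ = α₁·K2/[H⁺] = 0.06111
α₁ + 2α₂ = 1.0471
DIC = CA / (α₁ + 2α₂) = 1.76 / 1.0471 = 1.68 mmol/kg

DIC = 1.68 mmol/kg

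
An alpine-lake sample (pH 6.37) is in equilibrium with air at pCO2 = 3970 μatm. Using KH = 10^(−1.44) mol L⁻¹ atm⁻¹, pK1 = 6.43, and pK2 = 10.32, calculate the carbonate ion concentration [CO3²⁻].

[CO2*] = KH · pCO2 = 10^(−1.44) × 3970×10^-6 = 1.441×10^-4 mol/L
α₀ = 1/(1 + K1/[H⁺] + K1K2/[H⁺]²) = 1/(1 + 10^-0.06 + 10^-4.01) = 0.5345
DIC = [CO2*]/α₀ = 1.441×10^-4 / 0.5345 = 0.2697 mmol/L
[CO3²⁻] = α₂·DIC; α₂ = 5.223×10^-5, so [CO3²⁻] = 5.223×10^-5 × 0.2697 = 1.41×10^-5 mmol/L = 0.0141 μmol/L

[CO3²⁻] = 0.0141 μmol/L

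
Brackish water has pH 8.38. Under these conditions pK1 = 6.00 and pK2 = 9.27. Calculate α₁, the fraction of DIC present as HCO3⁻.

α₁ = 1 / (1 + [H⁺]/K1 + K2/[H⁺]) = 1 / (1 + 10^-2.38 + 10^-0.89)
   = 1 / (1 + 0.0041687 + 0.12882) = 1/1.1330 = 0.8826

α₁ = 0.883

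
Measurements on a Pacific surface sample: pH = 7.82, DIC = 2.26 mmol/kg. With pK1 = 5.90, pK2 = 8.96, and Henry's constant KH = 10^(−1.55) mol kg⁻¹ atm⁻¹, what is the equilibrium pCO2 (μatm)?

α₀ = 1 / (1 + K1/[H⁺] + K1K2/[H⁺]²) = 1 / (1 + 10^+1.92 + 10^+0.78)
   = 1 / (1 + 83.176 + 6.0256) = 1/90.202 = 0.01109
[CO2*] = α₀ × DIC = 0.01109 × 2.26 = 0.02505 mmol/kg
pCO2 = [CO2*]/KH = 2.505×10^-5 / 2.818×10^-2 = 889 μatm

pCO2 = 889 μatm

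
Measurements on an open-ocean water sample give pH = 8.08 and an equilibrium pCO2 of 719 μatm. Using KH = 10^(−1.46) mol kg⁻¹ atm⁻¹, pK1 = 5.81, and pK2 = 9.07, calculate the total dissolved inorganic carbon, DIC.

DIC = 5.14 mmol/kg

[CO2*] = KH · pCO2 = 10^(−1.46) × 719×10^-6 = 2.493×10^-5 mol/kg
α₀ = 1/(1 + K1/[H⁺] + K1K2/[H⁺]²) = 1/(1 + 10^+2.27 + 10^+1.28) = 0.004848
DIC = [CO2*]/α₀ = 2.493×10^-5 / 0.004848 = 5.14 mmol/kg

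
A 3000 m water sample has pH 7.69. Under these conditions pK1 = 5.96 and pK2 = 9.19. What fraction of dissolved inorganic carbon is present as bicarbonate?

α₁ = 0.952

α₁ = 1 / (1 + [H⁺]/K1 + K2/[H⁺]) = 1 / (1 + 10^-1.73 + 10^-1.50)
   = 1 / (1 + 0.018621 + 0.031623) = 1/1.0502 = 0.9522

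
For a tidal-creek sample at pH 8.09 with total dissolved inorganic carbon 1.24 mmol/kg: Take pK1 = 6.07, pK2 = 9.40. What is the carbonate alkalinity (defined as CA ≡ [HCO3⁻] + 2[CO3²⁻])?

CA = 1.29 mmol/kg

CA = [HCO3⁻] + 2[CO3²⁻] = (α₁ + 2α₂)·DIC
At pH 8.09: [H⁺]/K1 = 10^-2.02 = 0.0095499, K2/[H⁺] = 10^-1.31 = 0.048978
α₁ = 1/(1 + 0.0095499 + 0.048978) = 1/1.0585 = 0.9447; α₂ = α₁·K2/[H⁺] = 0.04627
α₁ + 2α₂ = 1.0372
CA = 1.0372 × 1.24 = 1.29 mmol/kg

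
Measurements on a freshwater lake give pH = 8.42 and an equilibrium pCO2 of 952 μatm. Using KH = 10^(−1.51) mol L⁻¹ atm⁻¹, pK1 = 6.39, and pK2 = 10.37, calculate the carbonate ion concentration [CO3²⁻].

[CO2*] = KH · pCO2 = 10^(−1.51) × 952×10^-6 = 2.942×10^-5 mol/L
α₀ = 1/(1 + K1/[H⁺] + K1K2/[H⁺]²) = 1/(1 + 10^+2.03 + 10^+0.08) = 0.009145
DIC = [CO2*]/α₀ = 2.942×10^-5 / 0.009145 = 3.217 mmol/L
[CO3²⁻] = α₂·DIC; α₂ = 0.01099, so [CO3²⁻] = 0.01099 × 3.217 = 0.0354 mmol/L

[CO3²⁻] = 0.0354 mmol/L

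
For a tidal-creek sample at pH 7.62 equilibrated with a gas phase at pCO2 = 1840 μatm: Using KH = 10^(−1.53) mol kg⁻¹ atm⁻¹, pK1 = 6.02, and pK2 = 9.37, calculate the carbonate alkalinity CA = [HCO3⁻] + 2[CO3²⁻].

[CO2*] = KH · pCO2 = 10^(−1.53) × 1840×10^-6 = 5.430×10^-5 mol/kg
α₀ = 1/(1 + K1/[H⁺] + K1K2/[H⁺]²) = 1/(1 + 10^+1.60 + 10^-0.15) = 0.02409
DIC = [CO2*]/α₀ = 5.430×10^-5 / 0.02409 = 2.255 mmol/kg
CA = (α₁ + 2α₂)·DIC = (0.9589 + 2×0.01705) × 2.255 = 2.24 mmol/kg

CA = 2.24 mmol/kg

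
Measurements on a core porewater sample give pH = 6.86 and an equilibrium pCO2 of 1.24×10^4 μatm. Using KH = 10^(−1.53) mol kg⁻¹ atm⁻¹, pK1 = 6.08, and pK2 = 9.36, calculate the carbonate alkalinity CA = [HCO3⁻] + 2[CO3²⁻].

CA = 2.22 mmol/kg

[CO2*] = KH · pCO2 = 10^(−1.53) × 1.24×10^4×10^-6 = 3.659×10^-4 mol/kg
α₀ = 1/(1 + K1/[H⁺] + K1K2/[H⁺]²) = 1/(1 + 10^+0.78 + 10^-1.72) = 0.1420
DIC = [CO2*]/α₀ = 3.659×10^-4 / 0.1420 = 2.578 mmol/kg
CA = (α₁ + 2α₂)·DIC = (0.8553 + 2×0.002705) × 2.578 = 2.22 mmol/kg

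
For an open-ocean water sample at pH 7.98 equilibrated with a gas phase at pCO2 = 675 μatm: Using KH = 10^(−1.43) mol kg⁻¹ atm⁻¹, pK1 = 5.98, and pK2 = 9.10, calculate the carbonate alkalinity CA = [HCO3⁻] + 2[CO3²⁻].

CA = 2.89 mmol/kg

[CO2*] = KH · pCO2 = 10^(−1.43) × 675×10^-6 = 2.508×10^-5 mol/kg
α₀ = 1/(1 + K1/[H⁺] + K1K2/[H⁺]²) = 1/(1 + 10^+2.00 + 10^+0.88) = 0.009209
DIC = [CO2*]/α₀ = 2.508×10^-5 / 0.009209 = 2.723 mmol/kg
CA = (α₁ + 2α₂)·DIC = (0.9209 + 2×0.06986) × 2.723 = 2.89 mmol/kg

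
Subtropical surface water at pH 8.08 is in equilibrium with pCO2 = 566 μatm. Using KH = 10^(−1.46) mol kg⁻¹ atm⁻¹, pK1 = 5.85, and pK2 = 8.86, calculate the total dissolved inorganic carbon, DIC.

[CO2*] = KH · pCO2 = 10^(−1.46) × 566×10^-6 = 1.963×10^-5 mol/kg
α₀ = 1/(1 + K1/[H⁺] + K1K2/[H⁺]²) = 1/(1 + 10^+2.23 + 10^+1.45) = 0.005025
DIC = [CO2*]/α₀ = 1.963×10^-5 / 0.005025 = 3.91 mmol/kg

DIC = 3.91 mmol/kg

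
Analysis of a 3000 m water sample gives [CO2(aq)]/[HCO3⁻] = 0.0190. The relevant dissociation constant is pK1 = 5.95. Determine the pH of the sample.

From K1 = [H⁺][HCO3⁻]/[CO2(aq)]:  pH = pK1 − log₁₀([CO2(aq)]/[HCO3⁻])
log₁₀(0.0190) = -1.721
pH = 5.95 − (-1.721) = 7.67

pH = 7.67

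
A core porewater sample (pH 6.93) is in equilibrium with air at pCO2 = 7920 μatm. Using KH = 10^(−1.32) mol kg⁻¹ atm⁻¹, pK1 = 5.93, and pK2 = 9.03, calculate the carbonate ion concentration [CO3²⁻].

[CO3²⁻] = 0.0301 mmol/kg

[CO2*] = KH · pCO2 = 10^(−1.32) × 7920×10^-6 = 3.791×10^-4 mol/kg
α₀ = 1/(1 + K1/[H⁺] + K1K2/[H⁺]²) = 1/(1 + 10^+1.00 + 10^-1.10) = 0.09026
DIC = [CO2*]/α₀ = 3.791×10^-4 / 0.09026 = 4.200 mmol/kg
[CO3²⁻] = α₂·DIC; α₂ = 0.007169, so [CO3²⁻] = 0.007169 × 4.200 = 0.0301 mmol/kg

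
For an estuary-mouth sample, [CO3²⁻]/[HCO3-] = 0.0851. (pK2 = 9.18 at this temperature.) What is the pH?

From K2 = [H⁺][CO3²⁻]/[HCO3-]:  pH = pK2 + log₁₀([CO3²⁻]/[HCO3-])
log₁₀(0.0851) = -1.070
pH = 9.18 + (-1.070) = 8.11

pH = 8.11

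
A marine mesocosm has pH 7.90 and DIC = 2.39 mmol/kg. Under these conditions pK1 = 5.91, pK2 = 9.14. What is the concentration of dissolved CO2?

[CO2*] = 0.0229 mmol/kg

α₀ = 1 / (1 + K1/[H⁺] + K1K2/[H⁺]²) = 1 / (1 + 10^+1.99 + 10^+0.75)
   = 1 / (1 + 97.724 + 5.6234) = 1/104.35 = 0.009583
[CO2*] = α₀ × DIC = 0.009583 × 2.39 = 0.0229 mmol/kg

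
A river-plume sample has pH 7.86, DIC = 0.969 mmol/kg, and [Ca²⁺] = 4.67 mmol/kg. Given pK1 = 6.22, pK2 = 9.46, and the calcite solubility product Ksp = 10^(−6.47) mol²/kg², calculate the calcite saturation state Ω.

Ω = 0.320

α₂ = 1 / (1 + [H⁺]/K2 + [H⁺]²/(K1K2)) = 1 / (1 + 10^+1.60 + 10^-0.04)
   = 1 / (1 + 39.811 + 0.91201) = 1/41.723 = 0.02397
[CO3²⁻] = α₂ × DIC = 0.02397 × 0.969 = 0.02322 mmol/kg
Ksp = 10^(−6.47) = 3.388×10^-7
Ω = [Ca²⁺][CO3²⁻]/Ksp = (4.67×10^-3)(2.322×10^-5) / 3.388×10^-7 = 0.320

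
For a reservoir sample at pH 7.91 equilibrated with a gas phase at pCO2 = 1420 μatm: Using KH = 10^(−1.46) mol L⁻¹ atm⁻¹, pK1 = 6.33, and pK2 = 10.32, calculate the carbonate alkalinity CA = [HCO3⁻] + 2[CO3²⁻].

[CO2*] = KH · pCO2 = 10^(−1.46) × 1420×10^-6 = 4.924×10^-5 mol/L
α₀ = 1/(1 + K1/[H⁺] + K1K2/[H⁺]²) = 1/(1 + 10^+1.58 + 10^-0.83) = 0.02553
DIC = [CO2*]/α₀ = 4.924×10^-5 / 0.02553 = 1.928 mmol/L
CA = (α₁ + 2α₂)·DIC = (0.9707 + 2×0.003776) × 1.928 = 1.89 mmol/L

CA = 1.89 mmol/L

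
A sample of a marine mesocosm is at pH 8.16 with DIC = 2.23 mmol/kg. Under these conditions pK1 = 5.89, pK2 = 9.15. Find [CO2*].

α₀ = 1 / (1 + K1/[H⁺] + K1K2/[H⁺]²) = 1 / (1 + 10^+2.27 + 10^+1.28)
   = 1 / (1 + 186.21 + 19.055) = 1/206.26 = 0.004848
[CO2*] = α₀ × DIC = 0.004848 × 2.23 = 0.0108 mmol/kg = 10.8 μmol/kg

[CO2*] = 10.8 μmol/kg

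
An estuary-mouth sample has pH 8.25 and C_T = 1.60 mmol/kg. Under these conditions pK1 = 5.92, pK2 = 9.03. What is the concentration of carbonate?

[CO3²⁻] = 0.227 mmol/kg

α₂ = 1 / (1 + [H⁺]/K2 + [H⁺]²/(K1K2)) = 1 / (1 + 10^+0.78 + 10^-1.55)
   = 1 / (1 + 6.0256 + 0.028184) = 1/7.0538 = 0.1418
[CO3²⁻] = α₂ × DIC = 0.1418 × 1.60 = 0.227 mmol/kg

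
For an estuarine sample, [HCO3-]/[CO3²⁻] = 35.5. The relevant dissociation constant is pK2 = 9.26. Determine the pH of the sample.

From K2 = [H⁺][CO3²⁻]/[HCO3-]:  pH = pK2 − log₁₀([HCO3-]/[CO3²⁻])
log₁₀(35.5) = +1.550
pH = 9.26 − (+1.550) = 7.71

pH = 7.71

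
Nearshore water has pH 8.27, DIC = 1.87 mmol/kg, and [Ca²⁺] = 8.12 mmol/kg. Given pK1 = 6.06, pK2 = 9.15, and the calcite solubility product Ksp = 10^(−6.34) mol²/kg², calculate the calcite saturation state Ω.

α₂ = 1 / (1 + [H⁺]/K2 + [H⁺]²/(K1K2)) = 1 / (1 + 10^+0.88 + 10^-1.33)
   = 1 / (1 + 7.5858 + 0.046774) = 1/8.6325 = 0.1158
[CO3²⁻] = α₂ × DIC = 0.1158 × 1.87 = 0.2166 mmol/kg
Ksp = 10^(−6.34) = 4.571×10^-7
Ω = [Ca²⁺][CO3²⁻]/Ksp = (8.12×10^-3)(2.166×10^-4) / 4.571×10^-7 = 3.85

Ω = 3.85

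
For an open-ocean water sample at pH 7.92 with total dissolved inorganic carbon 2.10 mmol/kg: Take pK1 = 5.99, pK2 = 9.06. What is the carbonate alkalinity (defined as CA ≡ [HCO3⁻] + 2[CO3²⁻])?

CA = [HCO3⁻] + 2[CO3²⁻] = (α₁ + 2α₂)·DIC
At pH 7.92: [H⁺]/K1 = 10^-1.93 = 0.011749, K2/[H⁺] = 10^-1.14 = 0.072444
α₁ = 1/(1 + 0.011749 + 0.072444) = 1/1.0842 = 0.9223; α₂ = α₁·K2/[H⁺] = 0.06682
α₁ + 2α₂ = 1.0560
CA = 1.0560 × 2.10 = 2.22 mmol/kg

CA = 2.22 mmol/kg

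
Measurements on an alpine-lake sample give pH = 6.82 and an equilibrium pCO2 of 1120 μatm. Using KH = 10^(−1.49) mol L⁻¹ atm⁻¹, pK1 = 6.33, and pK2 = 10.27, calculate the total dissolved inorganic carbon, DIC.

[CO2*] = KH · pCO2 = 10^(−1.49) × 1120×10^-6 = 3.624×10^-5 mol/L
α₀ = 1/(1 + K1/[H⁺] + K1K2/[H⁺]²) = 1/(1 + 10^+0.49 + 10^-2.96) = 0.2444
DIC = [CO2*]/α₀ = 3.624×10^-5 / 0.2444 = 0.148 mmol/L

DIC = 0.148 mmol/L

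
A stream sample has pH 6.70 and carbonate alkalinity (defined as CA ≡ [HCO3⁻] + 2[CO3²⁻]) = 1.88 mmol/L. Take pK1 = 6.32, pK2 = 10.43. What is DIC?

DIC = 2.66 mmol/L

CA = [HCO3⁻] + 2[CO3²⁻] = (α₁ + 2α₂)·DIC
At pH 6.70: [H⁺]/K1 = 10^-0.38 = 0.41687, K2/[H⁺] = 10^-3.73 = 0.00018621
α₁ = 1/(1 + 0.41687 + 0.00018621) = 1/1.4171 = 0.7057; α₂ = α₁·K2/[H⁺] = 0.0001314
α₁ + 2α₂ = 0.7060
DIC = CA / (α₁ + 2α₂) = 1.88 / 0.7060 = 2.66 mmol/L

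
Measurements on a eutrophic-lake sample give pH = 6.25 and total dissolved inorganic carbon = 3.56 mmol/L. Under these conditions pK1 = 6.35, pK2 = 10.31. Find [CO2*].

[CO2*] = 1.98 mmol/L

α₀ = 1 / (1 + K1/[H⁺] + K1K2/[H⁺]²) = 1 / (1 + 10^-0.10 + 10^-4.16)
   = 1 / (1 + 0.79433 + 6.9183×10^-5) = 1/1.7944 = 0.5573
[CO2*] = α₀ × DIC = 0.5573 × 3.56 = 1.98 mmol/L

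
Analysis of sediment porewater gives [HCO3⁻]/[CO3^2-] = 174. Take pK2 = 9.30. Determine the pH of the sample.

pH = 7.06

From K2 = [H⁺][CO3^2-]/[HCO3⁻]:  pH = pK2 − log₁₀([HCO3⁻]/[CO3^2-])
log₁₀(174) = +2.241
pH = 9.30 − (+2.241) = 7.06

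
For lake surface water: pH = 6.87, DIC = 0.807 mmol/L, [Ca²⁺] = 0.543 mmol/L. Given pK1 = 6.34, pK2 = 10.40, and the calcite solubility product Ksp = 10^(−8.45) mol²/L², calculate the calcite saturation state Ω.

α₂ = 1 / (1 + [H⁺]/K2 + [H⁺]²/(K1K2)) = 1 / (1 + 10^+3.53 + 10^+3.00)
   = 1 / (1 + 3388.4 + 1000.0) = 1/4389.4 = 0.0002278
[CO3²⁻] = α₂ × DIC = 0.0002278 × 0.807 = 0.0001839 mmol/L = 0.1839 μmol/L
Ksp = 10^(−8.45) = 3.548×10^-9
Ω = [Ca²⁺][CO3²⁻]/Ksp = (0.543×10^-3)(1.839×10^-7) / 3.548×10^-9 = 0.0281

Ω = 0.0281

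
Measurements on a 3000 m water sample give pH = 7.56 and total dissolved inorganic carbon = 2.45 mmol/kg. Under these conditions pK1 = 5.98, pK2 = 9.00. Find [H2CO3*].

[CO2*] = 0.0606 mmol/kg

α₀ = 1 / (1 + K1/[H⁺] + K1K2/[H⁺]²) = 1 / (1 + 10^+1.58 + 10^+0.14)
   = 1 / (1 + 38.019 + 1.3804) = 1/40.399 = 0.02475
[CO2*] = α₀ × DIC = 0.02475 × 2.45 = 0.0606 mmol/kg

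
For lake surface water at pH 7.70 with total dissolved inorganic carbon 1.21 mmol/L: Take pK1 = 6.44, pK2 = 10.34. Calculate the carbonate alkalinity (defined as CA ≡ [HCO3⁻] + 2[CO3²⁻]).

CA = 1.15 mmol/L

CA = [HCO3⁻] + 2[CO3²⁻] = (α₁ + 2α₂)·DIC
At pH 7.70: [H⁺]/K1 = 10^-1.26 = 0.054954, K2/[H⁺] = 10^-2.64 = 0.0022909
α₁ = 1/(1 + 0.054954 + 0.0022909) = 1/1.0572 = 0.9459; α₂ = α₁·K2/[H⁺] = 0.002167
α₁ + 2α₂ = 0.9502
CA = 0.9502 × 1.21 = 1.15 mmol/L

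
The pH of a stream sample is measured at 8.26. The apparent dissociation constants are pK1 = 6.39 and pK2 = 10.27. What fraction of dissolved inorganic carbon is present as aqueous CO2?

α₀ = 1 / (1 + K1/[H⁺] + K1K2/[H⁺]²) = 1 / (1 + 10^+1.87 + 10^-0.14)
   = 1 / (1 + 74.131 + 0.72444) = 1/75.855 = 0.01318

α₀ = 0.0132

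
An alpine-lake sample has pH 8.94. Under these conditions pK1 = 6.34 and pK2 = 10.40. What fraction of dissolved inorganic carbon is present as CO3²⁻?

α₂ = 1 / (1 + [H⁺]/K2 + [H⁺]²/(K1K2)) = 1 / (1 + 10^+1.46 + 10^-1.14)
   = 1 / (1 + 28.840 + 0.072444) = 1/29.913 = 0.03343

α₂ = 0.0334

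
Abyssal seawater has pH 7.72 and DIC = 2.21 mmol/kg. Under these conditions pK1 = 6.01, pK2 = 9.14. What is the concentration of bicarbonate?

[HCO3⁻] = 2.09 mmol/kg

α₁ = 1 / (1 + [H⁺]/K1 + K2/[H⁺]) = 1 / (1 + 10^-1.71 + 10^-1.42)
   = 1 / (1 + 0.019498 + 0.038019) = 1/1.0575 = 0.9456
[HCO3⁻] = α₁ × DIC = 0.9456 × 2.21 = 2.09 mmol/kg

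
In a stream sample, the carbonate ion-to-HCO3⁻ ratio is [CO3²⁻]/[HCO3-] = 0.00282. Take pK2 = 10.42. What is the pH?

From K2 = [H⁺][CO3²⁻]/[HCO3-]:  pH = pK2 + log₁₀([CO3²⁻]/[HCO3-])
log₁₀(0.00282) = -2.550
pH = 10.42 + (-2.550) = 7.87

pH = 7.87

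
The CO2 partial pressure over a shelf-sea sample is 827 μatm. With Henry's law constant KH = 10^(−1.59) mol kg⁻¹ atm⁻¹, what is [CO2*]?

[CO2*] = 21.3 μmol/kg

KH = 10^(−1.59) = 2.570×10^-2 mol kg⁻¹ atm⁻¹
[CO2*] = KH · pCO2 = 2.570×10^-2 × 827×10^-6 atm = 2.13×10^-5 mol/kg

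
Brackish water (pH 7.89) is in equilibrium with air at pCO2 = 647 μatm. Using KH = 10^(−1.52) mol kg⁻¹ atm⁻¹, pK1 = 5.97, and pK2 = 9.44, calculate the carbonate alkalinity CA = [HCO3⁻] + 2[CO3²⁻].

CA = 1.72 mmol/kg

[CO2*] = KH · pCO2 = 10^(−1.52) × 647×10^-6 = 1.954×10^-5 mol/kg
α₀ = 1/(1 + K1/[H⁺] + K1K2/[H⁺]²) = 1/(1 + 10^+1.92 + 10^+0.37) = 0.01156
DIC = [CO2*]/α₀ = 1.954×10^-5 / 0.01156 = 1.691 mmol/kg
CA = (α₁ + 2α₂)·DIC = (0.9613 + 2×0.02709) × 1.691 = 1.72 mmol/kg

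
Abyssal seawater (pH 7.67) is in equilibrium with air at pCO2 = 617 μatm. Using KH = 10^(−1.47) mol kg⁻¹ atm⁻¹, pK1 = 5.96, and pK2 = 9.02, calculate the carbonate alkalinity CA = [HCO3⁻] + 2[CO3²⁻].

[CO2*] = KH · pCO2 = 10^(−1.47) × 617×10^-6 = 2.091×10^-5 mol/kg
α₀ = 1/(1 + K1/[H⁺] + K1K2/[H⁺]²) = 1/(1 + 10^+1.71 + 10^+0.36) = 0.01832
DIC = [CO2*]/α₀ = 2.091×10^-5 / 0.01832 = 1.141 mmol/kg
CA = (α₁ + 2α₂)·DIC = (0.9397 + 2×0.04197) × 1.141 = 1.17 mmol/kg

CA = 1.17 mmol/kg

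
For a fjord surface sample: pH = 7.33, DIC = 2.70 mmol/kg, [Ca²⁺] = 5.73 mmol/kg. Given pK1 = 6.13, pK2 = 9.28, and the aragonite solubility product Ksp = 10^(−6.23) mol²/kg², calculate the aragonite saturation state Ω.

Ω = 0.274

α₂ = 1 / (1 + [H⁺]/K2 + [H⁺]²/(K1K2)) = 1 / (1 + 10^+1.95 + 10^+0.75)
   = 1 / (1 + 89.125 + 5.6234) = 1/95.749 = 0.01044
[CO3²⁻] = α₂ × DIC = 0.01044 × 2.70 = 0.02820 mmol/kg
Ksp = 10^(−6.23) = 5.888×10^-7
Ω = [Ca²⁺][CO3²⁻]/Ksp = (5.73×10^-3)(2.820×10^-5) / 5.888×10^-7 = 0.274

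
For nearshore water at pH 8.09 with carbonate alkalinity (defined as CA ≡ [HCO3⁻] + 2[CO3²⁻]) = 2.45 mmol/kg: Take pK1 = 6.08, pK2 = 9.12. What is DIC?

DIC = 2.28 mmol/kg

CA = [HCO3⁻] + 2[CO3²⁻] = (α₁ + 2α₂)·DIC
At pH 8.09: [H⁺]/K1 = 10^-2.01 = 0.0097724, K2/[H⁺] = 10^-1.03 = 0.093325
α₁ = 1/(1 + 0.0097724 + 0.093325) = 1/1.1031 = 0.9065; α₂ = α₁·K2/[H⁺] = 0.08460
α₁ + 2α₂ = 1.0757
DIC = CA / (α₁ + 2α₂) = 2.45 / 1.0757 = 2.28 mmol/kg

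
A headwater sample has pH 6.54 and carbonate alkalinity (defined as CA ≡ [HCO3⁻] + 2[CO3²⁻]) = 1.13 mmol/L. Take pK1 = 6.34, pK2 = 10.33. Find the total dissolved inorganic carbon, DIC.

DIC = 1.84 mmol/L

CA = [HCO3⁻] + 2[CO3²⁻] = (α₁ + 2α₂)·DIC
At pH 6.54: [H⁺]/K1 = 10^-0.20 = 0.63096, K2/[H⁺] = 10^-3.79 = 0.00016218
α₁ = 1/(1 + 0.63096 + 0.00016218) = 1/1.6311 = 0.6131; α₂ = α₁·K2/[H⁺] = 9.943×10^-5
α₁ + 2α₂ = 0.6133
DIC = CA / (α₁ + 2α₂) = 1.13 / 0.6133 = 1.84 mmol/L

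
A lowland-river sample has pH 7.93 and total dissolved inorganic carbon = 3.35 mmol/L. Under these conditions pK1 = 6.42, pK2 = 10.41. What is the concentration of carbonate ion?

α₂ = 1 / (1 + [H⁺]/K2 + [H⁺]²/(K1K2)) = 1 / (1 + 10^+2.48 + 10^+0.97)
   = 1 / (1 + 302.00 + 9.3325) = 1/312.33 = 0.003202
[CO3²⁻] = α₂ × DIC = 0.003202 × 3.35 = 0.0107 mmol/L = 10.7 μmol/L

[CO3²⁻] = 10.7 μmol/L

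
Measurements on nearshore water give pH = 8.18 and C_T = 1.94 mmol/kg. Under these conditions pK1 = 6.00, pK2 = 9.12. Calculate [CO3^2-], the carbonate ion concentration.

α₂ = 1 / (1 + [H⁺]/K2 + [H⁺]²/(K1K2)) = 1 / (1 + 10^+0.94 + 10^-1.24)
   = 1 / (1 + 8.7096 + 0.057544) = 1/9.7672 = 0.1024
[CO3²⁻] = α₂ × DIC = 0.1024 × 1.94 = 0.199 mmol/kg

[CO3²⁻] = 0.199 mmol/kg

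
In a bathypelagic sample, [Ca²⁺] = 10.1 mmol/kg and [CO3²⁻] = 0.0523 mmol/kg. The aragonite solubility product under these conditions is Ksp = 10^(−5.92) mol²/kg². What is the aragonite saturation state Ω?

Ω = 0.439

Ksp = 10^(−5.92) = 1.202×10^-6
Ω = [Ca²⁺][CO3²⁻]/Ksp = (10.1×10^-3)(0.0523×10^-3) / 1.202×10^-6 = 0.439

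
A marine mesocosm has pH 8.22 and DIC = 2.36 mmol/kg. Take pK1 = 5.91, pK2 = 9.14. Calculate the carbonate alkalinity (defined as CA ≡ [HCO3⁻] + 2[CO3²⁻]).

CA = [HCO3⁻] + 2[CO3²⁻] = (α₁ + 2α₂)·DIC
At pH 8.22: [H⁺]/K1 = 10^-2.31 = 0.0048978, K2/[H⁺] = 10^-0.92 = 0.12023
α₁ = 1/(1 + 0.0048978 + 0.12023) = 1/1.1251 = 0.8888; α₂ = α₁·K2/[H⁺] = 0.1069
α₁ + 2α₂ = 1.1025
CA = 1.1025 × 2.36 = 2.60 mmol/kg

CA = 2.60 mmol/kg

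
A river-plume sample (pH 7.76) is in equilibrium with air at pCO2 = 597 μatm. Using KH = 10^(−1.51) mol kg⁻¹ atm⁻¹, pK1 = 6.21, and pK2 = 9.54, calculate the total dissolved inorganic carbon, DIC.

DIC = 0.684 mmol/kg

[CO2*] = KH · pCO2 = 10^(−1.51) × 597×10^-6 = 1.845×10^-5 mol/kg
α₀ = 1/(1 + K1/[H⁺] + K1K2/[H⁺]²) = 1/(1 + 10^+1.55 + 10^-0.23) = 0.02698
DIC = [CO2*]/α₀ = 1.845×10^-5 / 0.02698 = 0.684 mmol/kg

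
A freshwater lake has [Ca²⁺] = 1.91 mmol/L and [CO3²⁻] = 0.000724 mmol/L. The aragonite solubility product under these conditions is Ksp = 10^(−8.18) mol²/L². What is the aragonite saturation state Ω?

Ω = 0.209

Ksp = 10^(−8.18) = 6.607×10^-9
Ω = [Ca²⁺][CO3²⁻]/Ksp = (1.91×10^-3)(0.000724×10^-3) / 6.607×10^-9 = 0.209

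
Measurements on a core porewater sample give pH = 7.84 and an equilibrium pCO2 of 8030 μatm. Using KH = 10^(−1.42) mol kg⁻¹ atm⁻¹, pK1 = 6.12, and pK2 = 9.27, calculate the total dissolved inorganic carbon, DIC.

DIC = 16.9 mmol/kg

[CO2*] = KH · pCO2 = 10^(−1.42) × 8030×10^-6 = 3.053×10^-4 mol/kg
α₀ = 1/(1 + K1/[H⁺] + K1K2/[H⁺]²) = 1/(1 + 10^+1.72 + 10^+0.29) = 0.01804
DIC = [CO2*]/α₀ = 3.053×10^-4 / 0.01804 = 16.9 mmol/kg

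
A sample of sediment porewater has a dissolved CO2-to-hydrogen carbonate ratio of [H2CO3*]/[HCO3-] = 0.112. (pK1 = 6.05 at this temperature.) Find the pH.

From K1 = [H⁺][HCO3-]/[H2CO3*]:  pH = pK1 − log₁₀([H2CO3*]/[HCO3-])
log₁₀(0.112) = -0.951
pH = 6.05 − (-0.951) = 7.00

pH = 7.00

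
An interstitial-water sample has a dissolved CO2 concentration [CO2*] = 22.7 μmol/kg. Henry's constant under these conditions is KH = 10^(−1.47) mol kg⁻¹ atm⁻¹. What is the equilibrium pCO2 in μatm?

pCO2 = 670 μatm

KH = 10^(−1.47) = 3.388×10^-2 mol kg⁻¹ atm⁻¹
pCO2 = [CO2*]/KH = 22.7×10^-6 / 3.388×10^-2 = 6.70×10^-4 atm = 670 μatm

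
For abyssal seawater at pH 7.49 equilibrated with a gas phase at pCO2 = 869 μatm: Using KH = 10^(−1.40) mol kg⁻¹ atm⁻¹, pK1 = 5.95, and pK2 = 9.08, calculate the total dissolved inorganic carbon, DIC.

DIC = 1.26 mmol/kg

[CO2*] = KH · pCO2 = 10^(−1.40) × 869×10^-6 = 3.460×10^-5 mol/kg
α₀ = 1/(1 + K1/[H⁺] + K1K2/[H⁺]²) = 1/(1 + 10^+1.54 + 10^-0.05) = 0.02735
DIC = [CO2*]/α₀ = 3.460×10^-5 / 0.02735 = 1.26 mmol/kg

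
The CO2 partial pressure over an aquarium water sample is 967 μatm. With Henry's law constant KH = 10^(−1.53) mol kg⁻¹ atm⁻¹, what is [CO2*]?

KH = 10^(−1.53) = 2.951×10^-2 mol kg⁻¹ atm⁻¹
[CO2*] = KH · pCO2 = 2.951×10^-2 × 967×10^-6 atm = 2.85×10^-5 mol/kg

[CO2*] = 28.5 μmol/kg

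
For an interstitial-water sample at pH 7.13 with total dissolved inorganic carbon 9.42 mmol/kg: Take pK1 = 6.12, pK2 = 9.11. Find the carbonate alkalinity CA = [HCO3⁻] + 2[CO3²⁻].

CA = [HCO3⁻] + 2[CO3²⁻] = (α₁ + 2α₂)·DIC
At pH 7.13: [H⁺]/K1 = 10^-1.01 = 0.097724, K2/[H⁺] = 10^-1.98 = 0.010471
α₁ = 1/(1 + 0.097724 + 0.010471) = 1/1.1082 = 0.9024; α₂ = α₁·K2/[H⁺] = 0.009449
α₁ + 2α₂ = 0.9213
CA = 0.9213 × 9.42 = 8.68 mmol/kg

CA = 8.68 mmol/kg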